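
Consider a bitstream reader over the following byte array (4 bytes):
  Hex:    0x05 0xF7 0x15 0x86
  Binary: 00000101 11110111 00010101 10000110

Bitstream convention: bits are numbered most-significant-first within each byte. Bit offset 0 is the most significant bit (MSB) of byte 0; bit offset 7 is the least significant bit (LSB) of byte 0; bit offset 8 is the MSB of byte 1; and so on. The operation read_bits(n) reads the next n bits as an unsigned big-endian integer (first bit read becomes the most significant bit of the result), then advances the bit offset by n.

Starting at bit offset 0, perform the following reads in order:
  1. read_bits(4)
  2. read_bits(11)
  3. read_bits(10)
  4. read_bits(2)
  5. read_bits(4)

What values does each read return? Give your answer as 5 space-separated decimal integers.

Answer: 0 763 555 0 3

Derivation:
Read 1: bits[0:4] width=4 -> value=0 (bin 0000); offset now 4 = byte 0 bit 4; 28 bits remain
Read 2: bits[4:15] width=11 -> value=763 (bin 01011111011); offset now 15 = byte 1 bit 7; 17 bits remain
Read 3: bits[15:25] width=10 -> value=555 (bin 1000101011); offset now 25 = byte 3 bit 1; 7 bits remain
Read 4: bits[25:27] width=2 -> value=0 (bin 00); offset now 27 = byte 3 bit 3; 5 bits remain
Read 5: bits[27:31] width=4 -> value=3 (bin 0011); offset now 31 = byte 3 bit 7; 1 bits remain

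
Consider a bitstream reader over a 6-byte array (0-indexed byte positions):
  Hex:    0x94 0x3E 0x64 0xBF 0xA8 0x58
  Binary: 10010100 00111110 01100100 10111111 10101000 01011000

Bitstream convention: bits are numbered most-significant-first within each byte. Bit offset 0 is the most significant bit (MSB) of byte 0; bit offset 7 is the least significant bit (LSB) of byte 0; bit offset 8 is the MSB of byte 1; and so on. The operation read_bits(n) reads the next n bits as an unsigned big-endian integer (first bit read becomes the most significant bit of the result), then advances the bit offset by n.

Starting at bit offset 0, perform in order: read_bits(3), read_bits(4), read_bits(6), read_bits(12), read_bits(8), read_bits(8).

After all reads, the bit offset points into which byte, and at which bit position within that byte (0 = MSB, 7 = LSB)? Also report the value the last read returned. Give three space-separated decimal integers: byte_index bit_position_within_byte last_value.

Read 1: bits[0:3] width=3 -> value=4 (bin 100); offset now 3 = byte 0 bit 3; 45 bits remain
Read 2: bits[3:7] width=4 -> value=10 (bin 1010); offset now 7 = byte 0 bit 7; 41 bits remain
Read 3: bits[7:13] width=6 -> value=7 (bin 000111); offset now 13 = byte 1 bit 5; 35 bits remain
Read 4: bits[13:25] width=12 -> value=3273 (bin 110011001001); offset now 25 = byte 3 bit 1; 23 bits remain
Read 5: bits[25:33] width=8 -> value=127 (bin 01111111); offset now 33 = byte 4 bit 1; 15 bits remain
Read 6: bits[33:41] width=8 -> value=80 (bin 01010000); offset now 41 = byte 5 bit 1; 7 bits remain

Answer: 5 1 80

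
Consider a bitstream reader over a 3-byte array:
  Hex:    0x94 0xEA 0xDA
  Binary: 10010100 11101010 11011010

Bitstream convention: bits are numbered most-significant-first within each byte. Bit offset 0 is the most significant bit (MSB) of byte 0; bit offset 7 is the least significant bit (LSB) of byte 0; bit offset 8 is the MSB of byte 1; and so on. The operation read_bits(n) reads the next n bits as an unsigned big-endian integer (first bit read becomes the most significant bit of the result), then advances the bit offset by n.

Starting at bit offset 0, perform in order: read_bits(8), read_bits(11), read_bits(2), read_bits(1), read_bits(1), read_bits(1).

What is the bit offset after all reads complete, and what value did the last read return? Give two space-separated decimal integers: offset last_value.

Answer: 24 0

Derivation:
Read 1: bits[0:8] width=8 -> value=148 (bin 10010100); offset now 8 = byte 1 bit 0; 16 bits remain
Read 2: bits[8:19] width=11 -> value=1878 (bin 11101010110); offset now 19 = byte 2 bit 3; 5 bits remain
Read 3: bits[19:21] width=2 -> value=3 (bin 11); offset now 21 = byte 2 bit 5; 3 bits remain
Read 4: bits[21:22] width=1 -> value=0 (bin 0); offset now 22 = byte 2 bit 6; 2 bits remain
Read 5: bits[22:23] width=1 -> value=1 (bin 1); offset now 23 = byte 2 bit 7; 1 bits remain
Read 6: bits[23:24] width=1 -> value=0 (bin 0); offset now 24 = byte 3 bit 0; 0 bits remain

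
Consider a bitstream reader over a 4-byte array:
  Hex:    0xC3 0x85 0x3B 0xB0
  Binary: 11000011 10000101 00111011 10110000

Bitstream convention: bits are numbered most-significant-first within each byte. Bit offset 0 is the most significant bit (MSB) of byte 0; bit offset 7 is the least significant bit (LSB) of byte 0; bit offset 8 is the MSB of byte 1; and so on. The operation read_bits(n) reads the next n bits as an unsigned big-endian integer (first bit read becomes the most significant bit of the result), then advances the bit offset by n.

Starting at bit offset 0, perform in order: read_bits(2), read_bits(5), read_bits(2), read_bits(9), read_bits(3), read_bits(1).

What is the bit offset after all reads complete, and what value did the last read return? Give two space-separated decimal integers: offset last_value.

Answer: 22 0

Derivation:
Read 1: bits[0:2] width=2 -> value=3 (bin 11); offset now 2 = byte 0 bit 2; 30 bits remain
Read 2: bits[2:7] width=5 -> value=1 (bin 00001); offset now 7 = byte 0 bit 7; 25 bits remain
Read 3: bits[7:9] width=2 -> value=3 (bin 11); offset now 9 = byte 1 bit 1; 23 bits remain
Read 4: bits[9:18] width=9 -> value=20 (bin 000010100); offset now 18 = byte 2 bit 2; 14 bits remain
Read 5: bits[18:21] width=3 -> value=7 (bin 111); offset now 21 = byte 2 bit 5; 11 bits remain
Read 6: bits[21:22] width=1 -> value=0 (bin 0); offset now 22 = byte 2 bit 6; 10 bits remain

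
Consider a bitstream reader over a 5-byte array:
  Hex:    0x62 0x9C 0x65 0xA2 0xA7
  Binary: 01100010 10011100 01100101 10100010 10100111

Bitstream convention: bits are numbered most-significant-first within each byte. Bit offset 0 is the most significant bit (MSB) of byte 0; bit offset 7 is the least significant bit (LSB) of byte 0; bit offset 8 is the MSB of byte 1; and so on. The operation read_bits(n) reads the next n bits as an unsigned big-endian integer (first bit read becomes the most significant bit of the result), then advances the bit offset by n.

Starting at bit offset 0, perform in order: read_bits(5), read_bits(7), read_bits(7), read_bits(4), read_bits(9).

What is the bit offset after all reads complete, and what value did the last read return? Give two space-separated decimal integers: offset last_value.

Answer: 32 418

Derivation:
Read 1: bits[0:5] width=5 -> value=12 (bin 01100); offset now 5 = byte 0 bit 5; 35 bits remain
Read 2: bits[5:12] width=7 -> value=41 (bin 0101001); offset now 12 = byte 1 bit 4; 28 bits remain
Read 3: bits[12:19] width=7 -> value=99 (bin 1100011); offset now 19 = byte 2 bit 3; 21 bits remain
Read 4: bits[19:23] width=4 -> value=2 (bin 0010); offset now 23 = byte 2 bit 7; 17 bits remain
Read 5: bits[23:32] width=9 -> value=418 (bin 110100010); offset now 32 = byte 4 bit 0; 8 bits remain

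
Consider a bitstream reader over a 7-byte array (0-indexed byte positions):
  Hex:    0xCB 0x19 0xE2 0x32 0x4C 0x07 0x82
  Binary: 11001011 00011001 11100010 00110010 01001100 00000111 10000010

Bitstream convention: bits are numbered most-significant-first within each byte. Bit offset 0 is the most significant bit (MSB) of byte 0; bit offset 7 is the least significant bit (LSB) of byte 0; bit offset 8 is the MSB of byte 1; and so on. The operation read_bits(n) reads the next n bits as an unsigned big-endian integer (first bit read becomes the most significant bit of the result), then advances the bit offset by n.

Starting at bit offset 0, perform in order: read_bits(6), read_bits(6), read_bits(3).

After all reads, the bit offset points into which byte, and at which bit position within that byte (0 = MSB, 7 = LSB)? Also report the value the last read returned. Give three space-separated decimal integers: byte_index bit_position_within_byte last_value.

Read 1: bits[0:6] width=6 -> value=50 (bin 110010); offset now 6 = byte 0 bit 6; 50 bits remain
Read 2: bits[6:12] width=6 -> value=49 (bin 110001); offset now 12 = byte 1 bit 4; 44 bits remain
Read 3: bits[12:15] width=3 -> value=4 (bin 100); offset now 15 = byte 1 bit 7; 41 bits remain

Answer: 1 7 4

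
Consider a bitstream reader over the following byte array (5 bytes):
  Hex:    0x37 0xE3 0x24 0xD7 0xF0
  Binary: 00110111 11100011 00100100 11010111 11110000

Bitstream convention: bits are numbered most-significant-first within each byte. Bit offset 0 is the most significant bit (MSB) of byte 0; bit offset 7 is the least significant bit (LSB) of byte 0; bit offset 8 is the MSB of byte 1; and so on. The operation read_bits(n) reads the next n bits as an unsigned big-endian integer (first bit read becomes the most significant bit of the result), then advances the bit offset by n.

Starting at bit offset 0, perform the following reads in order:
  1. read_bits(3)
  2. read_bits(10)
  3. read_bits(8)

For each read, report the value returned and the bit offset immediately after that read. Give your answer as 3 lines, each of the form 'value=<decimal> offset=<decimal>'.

Answer: value=1 offset=3
value=764 offset=13
value=100 offset=21

Derivation:
Read 1: bits[0:3] width=3 -> value=1 (bin 001); offset now 3 = byte 0 bit 3; 37 bits remain
Read 2: bits[3:13] width=10 -> value=764 (bin 1011111100); offset now 13 = byte 1 bit 5; 27 bits remain
Read 3: bits[13:21] width=8 -> value=100 (bin 01100100); offset now 21 = byte 2 bit 5; 19 bits remain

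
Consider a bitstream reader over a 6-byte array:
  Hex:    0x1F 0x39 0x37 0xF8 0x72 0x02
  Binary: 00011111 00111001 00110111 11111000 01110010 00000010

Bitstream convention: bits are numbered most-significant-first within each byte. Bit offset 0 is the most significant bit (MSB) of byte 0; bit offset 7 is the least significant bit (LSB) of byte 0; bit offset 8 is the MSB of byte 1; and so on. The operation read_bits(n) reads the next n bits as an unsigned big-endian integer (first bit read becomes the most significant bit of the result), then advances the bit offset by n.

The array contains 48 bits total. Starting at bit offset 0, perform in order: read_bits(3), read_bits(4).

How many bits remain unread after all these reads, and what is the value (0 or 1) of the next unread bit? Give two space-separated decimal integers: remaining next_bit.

Read 1: bits[0:3] width=3 -> value=0 (bin 000); offset now 3 = byte 0 bit 3; 45 bits remain
Read 2: bits[3:7] width=4 -> value=15 (bin 1111); offset now 7 = byte 0 bit 7; 41 bits remain

Answer: 41 1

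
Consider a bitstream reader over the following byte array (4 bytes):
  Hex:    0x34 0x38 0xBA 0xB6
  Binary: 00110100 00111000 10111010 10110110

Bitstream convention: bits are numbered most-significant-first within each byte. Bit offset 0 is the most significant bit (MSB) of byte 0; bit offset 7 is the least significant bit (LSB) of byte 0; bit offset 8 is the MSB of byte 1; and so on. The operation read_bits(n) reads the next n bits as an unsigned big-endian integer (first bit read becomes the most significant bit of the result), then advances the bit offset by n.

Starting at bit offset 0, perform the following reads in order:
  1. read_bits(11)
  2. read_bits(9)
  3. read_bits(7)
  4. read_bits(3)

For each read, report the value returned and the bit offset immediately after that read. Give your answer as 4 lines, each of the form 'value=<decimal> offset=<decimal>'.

Answer: value=417 offset=11
value=395 offset=20
value=85 offset=27
value=5 offset=30

Derivation:
Read 1: bits[0:11] width=11 -> value=417 (bin 00110100001); offset now 11 = byte 1 bit 3; 21 bits remain
Read 2: bits[11:20] width=9 -> value=395 (bin 110001011); offset now 20 = byte 2 bit 4; 12 bits remain
Read 3: bits[20:27] width=7 -> value=85 (bin 1010101); offset now 27 = byte 3 bit 3; 5 bits remain
Read 4: bits[27:30] width=3 -> value=5 (bin 101); offset now 30 = byte 3 bit 6; 2 bits remain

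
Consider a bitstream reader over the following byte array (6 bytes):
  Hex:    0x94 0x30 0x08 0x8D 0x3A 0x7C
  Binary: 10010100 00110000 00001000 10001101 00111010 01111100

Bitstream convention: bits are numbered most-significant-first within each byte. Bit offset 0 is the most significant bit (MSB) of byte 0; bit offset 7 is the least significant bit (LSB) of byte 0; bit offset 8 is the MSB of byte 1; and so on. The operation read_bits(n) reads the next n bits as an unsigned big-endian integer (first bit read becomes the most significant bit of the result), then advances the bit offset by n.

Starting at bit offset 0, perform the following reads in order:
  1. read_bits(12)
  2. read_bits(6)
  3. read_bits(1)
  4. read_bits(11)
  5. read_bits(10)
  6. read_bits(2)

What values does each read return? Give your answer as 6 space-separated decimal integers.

Read 1: bits[0:12] width=12 -> value=2371 (bin 100101000011); offset now 12 = byte 1 bit 4; 36 bits remain
Read 2: bits[12:18] width=6 -> value=0 (bin 000000); offset now 18 = byte 2 bit 2; 30 bits remain
Read 3: bits[18:19] width=1 -> value=0 (bin 0); offset now 19 = byte 2 bit 3; 29 bits remain
Read 4: bits[19:30] width=11 -> value=547 (bin 01000100011); offset now 30 = byte 3 bit 6; 18 bits remain
Read 5: bits[30:40] width=10 -> value=314 (bin 0100111010); offset now 40 = byte 5 bit 0; 8 bits remain
Read 6: bits[40:42] width=2 -> value=1 (bin 01); offset now 42 = byte 5 bit 2; 6 bits remain

Answer: 2371 0 0 547 314 1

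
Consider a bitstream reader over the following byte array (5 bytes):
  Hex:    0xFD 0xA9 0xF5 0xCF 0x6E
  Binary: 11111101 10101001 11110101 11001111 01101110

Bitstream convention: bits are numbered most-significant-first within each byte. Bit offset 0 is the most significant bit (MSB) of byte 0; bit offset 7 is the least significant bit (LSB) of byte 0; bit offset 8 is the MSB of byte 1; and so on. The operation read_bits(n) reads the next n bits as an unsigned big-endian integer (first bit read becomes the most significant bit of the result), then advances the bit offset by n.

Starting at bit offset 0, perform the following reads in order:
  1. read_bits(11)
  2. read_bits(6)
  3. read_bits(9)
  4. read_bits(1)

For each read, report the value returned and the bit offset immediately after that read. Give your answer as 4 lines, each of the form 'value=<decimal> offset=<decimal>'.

Answer: value=2029 offset=11
value=19 offset=17
value=471 offset=26
value=0 offset=27

Derivation:
Read 1: bits[0:11] width=11 -> value=2029 (bin 11111101101); offset now 11 = byte 1 bit 3; 29 bits remain
Read 2: bits[11:17] width=6 -> value=19 (bin 010011); offset now 17 = byte 2 bit 1; 23 bits remain
Read 3: bits[17:26] width=9 -> value=471 (bin 111010111); offset now 26 = byte 3 bit 2; 14 bits remain
Read 4: bits[26:27] width=1 -> value=0 (bin 0); offset now 27 = byte 3 bit 3; 13 bits remain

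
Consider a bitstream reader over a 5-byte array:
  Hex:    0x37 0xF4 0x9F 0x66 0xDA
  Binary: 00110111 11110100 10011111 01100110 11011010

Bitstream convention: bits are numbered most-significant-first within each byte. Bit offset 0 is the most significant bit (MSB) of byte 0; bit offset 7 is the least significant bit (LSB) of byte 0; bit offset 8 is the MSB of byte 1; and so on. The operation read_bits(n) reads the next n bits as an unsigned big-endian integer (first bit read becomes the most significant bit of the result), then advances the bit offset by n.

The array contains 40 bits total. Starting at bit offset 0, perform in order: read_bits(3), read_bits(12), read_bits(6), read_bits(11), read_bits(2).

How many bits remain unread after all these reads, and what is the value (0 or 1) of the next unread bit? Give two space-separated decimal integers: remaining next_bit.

Answer: 6 0

Derivation:
Read 1: bits[0:3] width=3 -> value=1 (bin 001); offset now 3 = byte 0 bit 3; 37 bits remain
Read 2: bits[3:15] width=12 -> value=3066 (bin 101111111010); offset now 15 = byte 1 bit 7; 25 bits remain
Read 3: bits[15:21] width=6 -> value=19 (bin 010011); offset now 21 = byte 2 bit 5; 19 bits remain
Read 4: bits[21:32] width=11 -> value=1894 (bin 11101100110); offset now 32 = byte 4 bit 0; 8 bits remain
Read 5: bits[32:34] width=2 -> value=3 (bin 11); offset now 34 = byte 4 bit 2; 6 bits remain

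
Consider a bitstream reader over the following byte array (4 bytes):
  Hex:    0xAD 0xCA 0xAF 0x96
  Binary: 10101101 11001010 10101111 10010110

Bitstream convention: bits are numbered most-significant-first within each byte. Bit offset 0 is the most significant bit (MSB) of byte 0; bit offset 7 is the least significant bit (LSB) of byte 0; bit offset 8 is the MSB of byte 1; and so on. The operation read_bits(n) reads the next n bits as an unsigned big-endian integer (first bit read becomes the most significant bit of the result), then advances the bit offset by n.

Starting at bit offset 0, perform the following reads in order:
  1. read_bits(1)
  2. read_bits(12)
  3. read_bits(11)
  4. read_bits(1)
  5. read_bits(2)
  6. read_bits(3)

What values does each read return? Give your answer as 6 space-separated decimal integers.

Read 1: bits[0:1] width=1 -> value=1 (bin 1); offset now 1 = byte 0 bit 1; 31 bits remain
Read 2: bits[1:13] width=12 -> value=1465 (bin 010110111001); offset now 13 = byte 1 bit 5; 19 bits remain
Read 3: bits[13:24] width=11 -> value=687 (bin 01010101111); offset now 24 = byte 3 bit 0; 8 bits remain
Read 4: bits[24:25] width=1 -> value=1 (bin 1); offset now 25 = byte 3 bit 1; 7 bits remain
Read 5: bits[25:27] width=2 -> value=0 (bin 00); offset now 27 = byte 3 bit 3; 5 bits remain
Read 6: bits[27:30] width=3 -> value=5 (bin 101); offset now 30 = byte 3 bit 6; 2 bits remain

Answer: 1 1465 687 1 0 5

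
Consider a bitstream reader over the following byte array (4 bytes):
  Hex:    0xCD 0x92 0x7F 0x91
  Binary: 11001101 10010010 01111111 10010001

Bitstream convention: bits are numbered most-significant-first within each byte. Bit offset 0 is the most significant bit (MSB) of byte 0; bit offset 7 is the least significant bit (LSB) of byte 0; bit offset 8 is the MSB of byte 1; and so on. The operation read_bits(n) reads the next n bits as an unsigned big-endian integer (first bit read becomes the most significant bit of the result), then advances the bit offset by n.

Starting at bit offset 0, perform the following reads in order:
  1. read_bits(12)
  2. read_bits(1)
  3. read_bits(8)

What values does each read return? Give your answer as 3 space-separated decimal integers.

Answer: 3289 0 79

Derivation:
Read 1: bits[0:12] width=12 -> value=3289 (bin 110011011001); offset now 12 = byte 1 bit 4; 20 bits remain
Read 2: bits[12:13] width=1 -> value=0 (bin 0); offset now 13 = byte 1 bit 5; 19 bits remain
Read 3: bits[13:21] width=8 -> value=79 (bin 01001111); offset now 21 = byte 2 bit 5; 11 bits remain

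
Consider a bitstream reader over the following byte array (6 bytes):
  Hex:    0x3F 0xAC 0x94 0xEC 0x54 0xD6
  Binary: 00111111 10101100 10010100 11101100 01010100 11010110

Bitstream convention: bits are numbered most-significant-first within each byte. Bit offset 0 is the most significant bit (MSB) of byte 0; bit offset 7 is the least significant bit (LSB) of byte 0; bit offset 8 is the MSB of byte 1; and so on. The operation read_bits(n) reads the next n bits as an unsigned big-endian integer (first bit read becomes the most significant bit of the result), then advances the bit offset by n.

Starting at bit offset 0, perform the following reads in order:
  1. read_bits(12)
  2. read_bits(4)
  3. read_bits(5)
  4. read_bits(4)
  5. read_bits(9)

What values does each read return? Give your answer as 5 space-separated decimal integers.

Read 1: bits[0:12] width=12 -> value=1018 (bin 001111111010); offset now 12 = byte 1 bit 4; 36 bits remain
Read 2: bits[12:16] width=4 -> value=12 (bin 1100); offset now 16 = byte 2 bit 0; 32 bits remain
Read 3: bits[16:21] width=5 -> value=18 (bin 10010); offset now 21 = byte 2 bit 5; 27 bits remain
Read 4: bits[21:25] width=4 -> value=9 (bin 1001); offset now 25 = byte 3 bit 1; 23 bits remain
Read 5: bits[25:34] width=9 -> value=433 (bin 110110001); offset now 34 = byte 4 bit 2; 14 bits remain

Answer: 1018 12 18 9 433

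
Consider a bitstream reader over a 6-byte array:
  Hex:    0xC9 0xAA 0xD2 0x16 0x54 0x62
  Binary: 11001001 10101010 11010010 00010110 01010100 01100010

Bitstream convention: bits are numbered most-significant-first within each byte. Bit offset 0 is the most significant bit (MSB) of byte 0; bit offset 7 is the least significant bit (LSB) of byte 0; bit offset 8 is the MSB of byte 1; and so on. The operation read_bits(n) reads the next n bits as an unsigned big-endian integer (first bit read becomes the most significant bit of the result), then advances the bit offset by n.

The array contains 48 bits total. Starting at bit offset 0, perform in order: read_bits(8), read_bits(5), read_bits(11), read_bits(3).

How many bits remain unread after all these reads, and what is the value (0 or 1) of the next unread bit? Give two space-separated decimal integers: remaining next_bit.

Answer: 21 1

Derivation:
Read 1: bits[0:8] width=8 -> value=201 (bin 11001001); offset now 8 = byte 1 bit 0; 40 bits remain
Read 2: bits[8:13] width=5 -> value=21 (bin 10101); offset now 13 = byte 1 bit 5; 35 bits remain
Read 3: bits[13:24] width=11 -> value=722 (bin 01011010010); offset now 24 = byte 3 bit 0; 24 bits remain
Read 4: bits[24:27] width=3 -> value=0 (bin 000); offset now 27 = byte 3 bit 3; 21 bits remain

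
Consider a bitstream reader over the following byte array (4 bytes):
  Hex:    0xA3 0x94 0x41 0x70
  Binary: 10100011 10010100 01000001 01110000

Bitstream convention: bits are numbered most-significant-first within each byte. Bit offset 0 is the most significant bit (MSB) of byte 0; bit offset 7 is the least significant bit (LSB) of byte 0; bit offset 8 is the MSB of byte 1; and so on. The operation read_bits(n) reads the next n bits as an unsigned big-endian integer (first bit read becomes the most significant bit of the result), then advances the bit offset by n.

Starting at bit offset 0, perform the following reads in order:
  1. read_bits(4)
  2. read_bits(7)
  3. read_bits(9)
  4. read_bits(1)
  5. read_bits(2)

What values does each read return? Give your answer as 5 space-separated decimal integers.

Answer: 10 28 324 0 0

Derivation:
Read 1: bits[0:4] width=4 -> value=10 (bin 1010); offset now 4 = byte 0 bit 4; 28 bits remain
Read 2: bits[4:11] width=7 -> value=28 (bin 0011100); offset now 11 = byte 1 bit 3; 21 bits remain
Read 3: bits[11:20] width=9 -> value=324 (bin 101000100); offset now 20 = byte 2 bit 4; 12 bits remain
Read 4: bits[20:21] width=1 -> value=0 (bin 0); offset now 21 = byte 2 bit 5; 11 bits remain
Read 5: bits[21:23] width=2 -> value=0 (bin 00); offset now 23 = byte 2 bit 7; 9 bits remain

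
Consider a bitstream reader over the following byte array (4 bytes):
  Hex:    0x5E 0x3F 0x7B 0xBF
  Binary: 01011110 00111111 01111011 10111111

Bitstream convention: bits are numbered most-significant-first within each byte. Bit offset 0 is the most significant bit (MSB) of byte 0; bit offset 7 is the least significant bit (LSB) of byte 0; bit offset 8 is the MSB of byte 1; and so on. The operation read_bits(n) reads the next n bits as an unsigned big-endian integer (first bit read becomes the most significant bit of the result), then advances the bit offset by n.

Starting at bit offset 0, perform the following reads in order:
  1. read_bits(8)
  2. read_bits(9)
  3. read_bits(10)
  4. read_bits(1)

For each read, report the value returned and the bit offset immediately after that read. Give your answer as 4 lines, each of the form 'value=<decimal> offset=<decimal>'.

Read 1: bits[0:8] width=8 -> value=94 (bin 01011110); offset now 8 = byte 1 bit 0; 24 bits remain
Read 2: bits[8:17] width=9 -> value=126 (bin 001111110); offset now 17 = byte 2 bit 1; 15 bits remain
Read 3: bits[17:27] width=10 -> value=989 (bin 1111011101); offset now 27 = byte 3 bit 3; 5 bits remain
Read 4: bits[27:28] width=1 -> value=1 (bin 1); offset now 28 = byte 3 bit 4; 4 bits remain

Answer: value=94 offset=8
value=126 offset=17
value=989 offset=27
value=1 offset=28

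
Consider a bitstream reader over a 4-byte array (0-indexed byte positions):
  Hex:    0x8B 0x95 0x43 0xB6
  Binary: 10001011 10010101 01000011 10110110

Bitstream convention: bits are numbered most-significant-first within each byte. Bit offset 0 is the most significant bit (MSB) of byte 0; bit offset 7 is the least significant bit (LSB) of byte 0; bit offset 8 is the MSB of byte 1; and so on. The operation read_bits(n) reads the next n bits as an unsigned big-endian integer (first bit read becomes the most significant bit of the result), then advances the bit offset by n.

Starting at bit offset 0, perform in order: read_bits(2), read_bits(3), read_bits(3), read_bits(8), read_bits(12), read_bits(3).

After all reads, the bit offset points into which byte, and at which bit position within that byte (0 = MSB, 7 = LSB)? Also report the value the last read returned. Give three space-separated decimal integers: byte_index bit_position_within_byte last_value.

Answer: 3 7 3

Derivation:
Read 1: bits[0:2] width=2 -> value=2 (bin 10); offset now 2 = byte 0 bit 2; 30 bits remain
Read 2: bits[2:5] width=3 -> value=1 (bin 001); offset now 5 = byte 0 bit 5; 27 bits remain
Read 3: bits[5:8] width=3 -> value=3 (bin 011); offset now 8 = byte 1 bit 0; 24 bits remain
Read 4: bits[8:16] width=8 -> value=149 (bin 10010101); offset now 16 = byte 2 bit 0; 16 bits remain
Read 5: bits[16:28] width=12 -> value=1083 (bin 010000111011); offset now 28 = byte 3 bit 4; 4 bits remain
Read 6: bits[28:31] width=3 -> value=3 (bin 011); offset now 31 = byte 3 bit 7; 1 bits remain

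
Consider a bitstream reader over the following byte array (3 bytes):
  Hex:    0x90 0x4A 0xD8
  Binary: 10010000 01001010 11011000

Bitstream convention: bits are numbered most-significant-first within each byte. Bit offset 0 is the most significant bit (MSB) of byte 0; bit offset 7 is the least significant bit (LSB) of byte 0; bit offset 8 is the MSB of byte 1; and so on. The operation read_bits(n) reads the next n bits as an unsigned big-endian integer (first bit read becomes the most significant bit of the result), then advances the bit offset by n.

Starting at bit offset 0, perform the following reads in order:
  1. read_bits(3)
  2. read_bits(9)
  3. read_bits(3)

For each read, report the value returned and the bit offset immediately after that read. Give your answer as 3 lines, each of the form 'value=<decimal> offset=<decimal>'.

Answer: value=4 offset=3
value=260 offset=12
value=5 offset=15

Derivation:
Read 1: bits[0:3] width=3 -> value=4 (bin 100); offset now 3 = byte 0 bit 3; 21 bits remain
Read 2: bits[3:12] width=9 -> value=260 (bin 100000100); offset now 12 = byte 1 bit 4; 12 bits remain
Read 3: bits[12:15] width=3 -> value=5 (bin 101); offset now 15 = byte 1 bit 7; 9 bits remain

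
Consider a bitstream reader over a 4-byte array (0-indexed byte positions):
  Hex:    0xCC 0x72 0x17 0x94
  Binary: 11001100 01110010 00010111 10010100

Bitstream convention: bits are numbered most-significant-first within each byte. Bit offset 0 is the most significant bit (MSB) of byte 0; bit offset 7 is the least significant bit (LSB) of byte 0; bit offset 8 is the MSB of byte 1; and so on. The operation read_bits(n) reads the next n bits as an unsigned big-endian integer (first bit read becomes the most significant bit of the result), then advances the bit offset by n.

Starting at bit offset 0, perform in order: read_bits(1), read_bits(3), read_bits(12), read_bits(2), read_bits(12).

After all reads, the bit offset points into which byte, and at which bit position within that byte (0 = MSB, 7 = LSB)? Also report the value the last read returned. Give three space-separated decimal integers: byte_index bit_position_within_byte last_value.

Answer: 3 6 1509

Derivation:
Read 1: bits[0:1] width=1 -> value=1 (bin 1); offset now 1 = byte 0 bit 1; 31 bits remain
Read 2: bits[1:4] width=3 -> value=4 (bin 100); offset now 4 = byte 0 bit 4; 28 bits remain
Read 3: bits[4:16] width=12 -> value=3186 (bin 110001110010); offset now 16 = byte 2 bit 0; 16 bits remain
Read 4: bits[16:18] width=2 -> value=0 (bin 00); offset now 18 = byte 2 bit 2; 14 bits remain
Read 5: bits[18:30] width=12 -> value=1509 (bin 010111100101); offset now 30 = byte 3 bit 6; 2 bits remain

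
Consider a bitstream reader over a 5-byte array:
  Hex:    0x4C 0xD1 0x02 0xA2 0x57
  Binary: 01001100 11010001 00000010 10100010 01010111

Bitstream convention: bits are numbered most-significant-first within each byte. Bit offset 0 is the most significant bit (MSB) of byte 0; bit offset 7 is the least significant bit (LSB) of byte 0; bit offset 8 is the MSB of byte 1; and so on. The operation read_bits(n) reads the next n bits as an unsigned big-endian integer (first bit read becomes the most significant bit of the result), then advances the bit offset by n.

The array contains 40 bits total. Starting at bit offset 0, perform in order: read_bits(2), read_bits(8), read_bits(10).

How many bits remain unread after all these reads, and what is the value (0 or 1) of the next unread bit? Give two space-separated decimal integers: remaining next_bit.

Read 1: bits[0:2] width=2 -> value=1 (bin 01); offset now 2 = byte 0 bit 2; 38 bits remain
Read 2: bits[2:10] width=8 -> value=51 (bin 00110011); offset now 10 = byte 1 bit 2; 30 bits remain
Read 3: bits[10:20] width=10 -> value=272 (bin 0100010000); offset now 20 = byte 2 bit 4; 20 bits remain

Answer: 20 0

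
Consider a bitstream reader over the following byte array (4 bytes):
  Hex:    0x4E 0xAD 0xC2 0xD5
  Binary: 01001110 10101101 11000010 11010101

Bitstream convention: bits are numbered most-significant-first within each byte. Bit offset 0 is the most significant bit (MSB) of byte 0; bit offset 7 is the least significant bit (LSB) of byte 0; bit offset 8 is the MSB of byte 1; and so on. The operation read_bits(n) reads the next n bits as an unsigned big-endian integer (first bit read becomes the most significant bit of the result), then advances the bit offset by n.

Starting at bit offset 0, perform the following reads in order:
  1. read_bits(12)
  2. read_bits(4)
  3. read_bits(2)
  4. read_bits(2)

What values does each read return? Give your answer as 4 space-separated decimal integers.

Read 1: bits[0:12] width=12 -> value=1258 (bin 010011101010); offset now 12 = byte 1 bit 4; 20 bits remain
Read 2: bits[12:16] width=4 -> value=13 (bin 1101); offset now 16 = byte 2 bit 0; 16 bits remain
Read 3: bits[16:18] width=2 -> value=3 (bin 11); offset now 18 = byte 2 bit 2; 14 bits remain
Read 4: bits[18:20] width=2 -> value=0 (bin 00); offset now 20 = byte 2 bit 4; 12 bits remain

Answer: 1258 13 3 0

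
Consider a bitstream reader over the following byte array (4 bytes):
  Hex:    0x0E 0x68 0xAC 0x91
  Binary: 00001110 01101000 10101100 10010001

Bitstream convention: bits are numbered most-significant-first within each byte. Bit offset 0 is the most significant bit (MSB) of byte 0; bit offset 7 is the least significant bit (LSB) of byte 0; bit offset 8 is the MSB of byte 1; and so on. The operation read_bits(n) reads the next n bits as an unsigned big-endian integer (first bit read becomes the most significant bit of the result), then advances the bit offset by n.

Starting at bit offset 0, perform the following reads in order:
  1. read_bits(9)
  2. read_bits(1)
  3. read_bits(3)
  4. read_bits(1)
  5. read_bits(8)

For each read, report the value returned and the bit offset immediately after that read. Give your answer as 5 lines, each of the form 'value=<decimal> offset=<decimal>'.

Answer: value=28 offset=9
value=1 offset=10
value=5 offset=13
value=0 offset=14
value=43 offset=22

Derivation:
Read 1: bits[0:9] width=9 -> value=28 (bin 000011100); offset now 9 = byte 1 bit 1; 23 bits remain
Read 2: bits[9:10] width=1 -> value=1 (bin 1); offset now 10 = byte 1 bit 2; 22 bits remain
Read 3: bits[10:13] width=3 -> value=5 (bin 101); offset now 13 = byte 1 bit 5; 19 bits remain
Read 4: bits[13:14] width=1 -> value=0 (bin 0); offset now 14 = byte 1 bit 6; 18 bits remain
Read 5: bits[14:22] width=8 -> value=43 (bin 00101011); offset now 22 = byte 2 bit 6; 10 bits remain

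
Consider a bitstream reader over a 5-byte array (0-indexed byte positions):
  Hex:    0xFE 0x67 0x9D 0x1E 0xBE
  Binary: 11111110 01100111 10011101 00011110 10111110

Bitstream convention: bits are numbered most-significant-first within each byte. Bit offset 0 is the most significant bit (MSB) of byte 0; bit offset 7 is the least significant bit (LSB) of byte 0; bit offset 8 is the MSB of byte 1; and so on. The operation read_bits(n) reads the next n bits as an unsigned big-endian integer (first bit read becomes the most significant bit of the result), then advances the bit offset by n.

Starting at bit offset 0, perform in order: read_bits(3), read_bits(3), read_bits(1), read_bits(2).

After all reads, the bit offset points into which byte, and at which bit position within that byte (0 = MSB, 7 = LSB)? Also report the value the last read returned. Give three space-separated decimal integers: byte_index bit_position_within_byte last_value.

Read 1: bits[0:3] width=3 -> value=7 (bin 111); offset now 3 = byte 0 bit 3; 37 bits remain
Read 2: bits[3:6] width=3 -> value=7 (bin 111); offset now 6 = byte 0 bit 6; 34 bits remain
Read 3: bits[6:7] width=1 -> value=1 (bin 1); offset now 7 = byte 0 bit 7; 33 bits remain
Read 4: bits[7:9] width=2 -> value=0 (bin 00); offset now 9 = byte 1 bit 1; 31 bits remain

Answer: 1 1 0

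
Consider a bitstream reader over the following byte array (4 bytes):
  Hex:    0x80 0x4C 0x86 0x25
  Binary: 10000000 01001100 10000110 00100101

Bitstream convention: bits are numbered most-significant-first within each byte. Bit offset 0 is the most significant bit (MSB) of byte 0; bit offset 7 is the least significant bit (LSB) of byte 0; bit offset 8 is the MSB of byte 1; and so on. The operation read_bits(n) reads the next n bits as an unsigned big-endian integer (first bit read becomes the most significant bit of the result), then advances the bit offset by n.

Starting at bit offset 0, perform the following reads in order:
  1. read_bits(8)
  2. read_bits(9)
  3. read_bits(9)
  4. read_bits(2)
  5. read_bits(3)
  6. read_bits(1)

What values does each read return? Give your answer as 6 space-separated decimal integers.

Answer: 128 153 24 2 2 1

Derivation:
Read 1: bits[0:8] width=8 -> value=128 (bin 10000000); offset now 8 = byte 1 bit 0; 24 bits remain
Read 2: bits[8:17] width=9 -> value=153 (bin 010011001); offset now 17 = byte 2 bit 1; 15 bits remain
Read 3: bits[17:26] width=9 -> value=24 (bin 000011000); offset now 26 = byte 3 bit 2; 6 bits remain
Read 4: bits[26:28] width=2 -> value=2 (bin 10); offset now 28 = byte 3 bit 4; 4 bits remain
Read 5: bits[28:31] width=3 -> value=2 (bin 010); offset now 31 = byte 3 bit 7; 1 bits remain
Read 6: bits[31:32] width=1 -> value=1 (bin 1); offset now 32 = byte 4 bit 0; 0 bits remain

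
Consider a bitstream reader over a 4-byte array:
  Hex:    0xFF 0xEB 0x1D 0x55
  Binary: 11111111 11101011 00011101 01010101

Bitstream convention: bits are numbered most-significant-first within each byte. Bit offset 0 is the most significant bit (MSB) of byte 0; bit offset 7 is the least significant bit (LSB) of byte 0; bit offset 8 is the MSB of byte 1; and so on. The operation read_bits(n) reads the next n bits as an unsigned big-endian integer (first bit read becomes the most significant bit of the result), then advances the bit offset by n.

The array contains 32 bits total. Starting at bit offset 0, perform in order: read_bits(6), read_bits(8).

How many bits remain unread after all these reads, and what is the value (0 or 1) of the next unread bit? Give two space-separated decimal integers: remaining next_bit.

Read 1: bits[0:6] width=6 -> value=63 (bin 111111); offset now 6 = byte 0 bit 6; 26 bits remain
Read 2: bits[6:14] width=8 -> value=250 (bin 11111010); offset now 14 = byte 1 bit 6; 18 bits remain

Answer: 18 1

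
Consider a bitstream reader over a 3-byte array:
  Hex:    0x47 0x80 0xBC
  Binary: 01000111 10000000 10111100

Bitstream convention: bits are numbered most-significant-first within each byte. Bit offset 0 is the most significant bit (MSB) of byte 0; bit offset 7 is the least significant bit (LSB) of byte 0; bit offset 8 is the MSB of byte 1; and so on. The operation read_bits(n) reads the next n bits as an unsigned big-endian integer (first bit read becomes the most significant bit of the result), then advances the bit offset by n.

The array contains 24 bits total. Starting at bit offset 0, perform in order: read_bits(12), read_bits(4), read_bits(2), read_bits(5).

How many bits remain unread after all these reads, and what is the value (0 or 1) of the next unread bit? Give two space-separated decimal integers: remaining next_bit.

Read 1: bits[0:12] width=12 -> value=1144 (bin 010001111000); offset now 12 = byte 1 bit 4; 12 bits remain
Read 2: bits[12:16] width=4 -> value=0 (bin 0000); offset now 16 = byte 2 bit 0; 8 bits remain
Read 3: bits[16:18] width=2 -> value=2 (bin 10); offset now 18 = byte 2 bit 2; 6 bits remain
Read 4: bits[18:23] width=5 -> value=30 (bin 11110); offset now 23 = byte 2 bit 7; 1 bits remain

Answer: 1 0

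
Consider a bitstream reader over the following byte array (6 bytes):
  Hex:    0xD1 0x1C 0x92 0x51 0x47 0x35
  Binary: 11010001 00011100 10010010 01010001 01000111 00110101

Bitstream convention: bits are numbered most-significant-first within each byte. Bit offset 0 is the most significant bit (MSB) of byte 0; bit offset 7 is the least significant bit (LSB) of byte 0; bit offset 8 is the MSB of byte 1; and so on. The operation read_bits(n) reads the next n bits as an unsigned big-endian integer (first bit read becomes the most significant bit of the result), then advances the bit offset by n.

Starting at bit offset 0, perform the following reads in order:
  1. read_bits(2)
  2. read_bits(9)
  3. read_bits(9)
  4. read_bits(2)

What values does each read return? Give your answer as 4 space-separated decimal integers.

Answer: 3 136 457 0

Derivation:
Read 1: bits[0:2] width=2 -> value=3 (bin 11); offset now 2 = byte 0 bit 2; 46 bits remain
Read 2: bits[2:11] width=9 -> value=136 (bin 010001000); offset now 11 = byte 1 bit 3; 37 bits remain
Read 3: bits[11:20] width=9 -> value=457 (bin 111001001); offset now 20 = byte 2 bit 4; 28 bits remain
Read 4: bits[20:22] width=2 -> value=0 (bin 00); offset now 22 = byte 2 bit 6; 26 bits remain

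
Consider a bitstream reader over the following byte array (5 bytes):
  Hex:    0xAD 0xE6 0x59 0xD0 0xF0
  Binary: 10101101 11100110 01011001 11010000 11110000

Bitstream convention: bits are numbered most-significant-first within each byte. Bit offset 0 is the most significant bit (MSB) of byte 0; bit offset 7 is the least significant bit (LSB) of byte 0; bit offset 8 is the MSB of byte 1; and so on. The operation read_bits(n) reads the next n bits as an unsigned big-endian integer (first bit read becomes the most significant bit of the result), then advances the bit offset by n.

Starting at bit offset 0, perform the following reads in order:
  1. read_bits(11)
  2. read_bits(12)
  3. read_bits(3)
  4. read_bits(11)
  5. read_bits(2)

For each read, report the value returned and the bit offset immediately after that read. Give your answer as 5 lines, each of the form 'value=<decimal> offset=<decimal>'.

Read 1: bits[0:11] width=11 -> value=1391 (bin 10101101111); offset now 11 = byte 1 bit 3; 29 bits remain
Read 2: bits[11:23] width=12 -> value=812 (bin 001100101100); offset now 23 = byte 2 bit 7; 17 bits remain
Read 3: bits[23:26] width=3 -> value=7 (bin 111); offset now 26 = byte 3 bit 2; 14 bits remain
Read 4: bits[26:37] width=11 -> value=542 (bin 01000011110); offset now 37 = byte 4 bit 5; 3 bits remain
Read 5: bits[37:39] width=2 -> value=0 (bin 00); offset now 39 = byte 4 bit 7; 1 bits remain

Answer: value=1391 offset=11
value=812 offset=23
value=7 offset=26
value=542 offset=37
value=0 offset=39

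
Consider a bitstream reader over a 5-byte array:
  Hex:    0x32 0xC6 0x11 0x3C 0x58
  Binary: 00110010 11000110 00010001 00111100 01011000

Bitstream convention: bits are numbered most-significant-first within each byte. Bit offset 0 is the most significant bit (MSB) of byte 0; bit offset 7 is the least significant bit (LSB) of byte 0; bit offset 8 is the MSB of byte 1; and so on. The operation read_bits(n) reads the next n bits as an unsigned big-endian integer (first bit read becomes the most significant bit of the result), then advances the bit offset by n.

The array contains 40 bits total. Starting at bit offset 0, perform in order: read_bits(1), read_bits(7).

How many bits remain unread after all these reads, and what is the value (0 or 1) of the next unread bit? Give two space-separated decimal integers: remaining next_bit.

Read 1: bits[0:1] width=1 -> value=0 (bin 0); offset now 1 = byte 0 bit 1; 39 bits remain
Read 2: bits[1:8] width=7 -> value=50 (bin 0110010); offset now 8 = byte 1 bit 0; 32 bits remain

Answer: 32 1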